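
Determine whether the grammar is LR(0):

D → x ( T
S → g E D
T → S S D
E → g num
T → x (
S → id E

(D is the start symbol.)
Yes, the grammar is LR(0)

A grammar is LR(0) if no state in the canonical LR(0) collection has:
  - both a shift item (dot before a terminal) and a complete item (shift-reduce conflict), or
  - two or more complete items (reduce-reduce conflict; the accept item [D' → D .] counts as a complete item here).

Augment with D' → D and build the canonical LR(0) collection (I0 = CLOSURE({[D' → . D]}), then GOTO on every symbol after a dot until no new states appear). It has 17 states:
  I0: { [D → . x ( T], [D' → . D] }  — shift
  I1: { [D' → D .] }  — accept
  I2: { [D → x . ( T] }  — shift
  I3: { [D → x ( . T], [S → . g E D], [S → . id E], [T → . S S D], [T → . x (] }  — shift
  I4: { [S → . g E D], [S → . id E], [T → S . S D] }  — shift
  I5: { [D → x ( T .] }  — reduce
  I6: { [E → . g num], [S → g . E D] }  — shift
  I7: { [E → . g num], [S → id . E] }  — shift
  I8: { [T → x . (] }  — shift
  I9: { [T → x ( .] }  — reduce
  I10: { [S → id E .] }  — reduce
  I11: { [E → g . num] }  — shift
  I12: { [E → g num .] }  — reduce
  I13: { [D → . x ( T], [S → g E . D] }  — shift
  I14: { [S → g E D .] }  — reduce
  I15: { [D → . x ( T], [T → S S . D] }  — shift
  I16: { [T → S S D .] }  — reduce

Every state is either a pure shift/goto state or contains exactly one complete item and nothing to shift — no conflicts. The grammar is LR(0).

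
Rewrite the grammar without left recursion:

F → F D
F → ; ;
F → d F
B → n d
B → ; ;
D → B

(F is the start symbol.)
F → ; ; F'
F → d F F'
F' → D F'
F' → ε
B → n d
B → ; ;
D → B

F is directly left-recursive. The standard transformation for
  A → A α₁ | ... | A α_m | β₁ | ... | β_n
is
  A  → β₁ A' | ... | β_n A'
  A' → α₁ A' | ... | α_m A' | ε

F → ; ; becomes F → ; ; F'
F → d F becomes F → d F F'
F → F D becomes F' → D F'
Add F' → ε

Productions for other non-terminals are unchanged:
  B → n d
  B → ; ;
  D → B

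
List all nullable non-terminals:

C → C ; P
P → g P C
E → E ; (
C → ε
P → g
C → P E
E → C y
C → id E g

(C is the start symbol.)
{ 'C' }

A non-terminal is nullable if it can derive ε (the empty string): either it has an ε-production, or it has a production whose right-hand side consists entirely of nullable non-terminals.

ε-productions: C → ε
So C is immediately nullable.
No further non-terminal can be added: every production for the remaining non-terminals contains a terminal or a non-nullable non-terminal.
Nullable = { 'C' }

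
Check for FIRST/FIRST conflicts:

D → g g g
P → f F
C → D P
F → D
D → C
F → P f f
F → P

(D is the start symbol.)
FIRST sets of the non-terminals at (or reachable through a nullable prefix from) the front of some alternative:
  FIRST(C) = { 'g' }
  FIRST(D) = { 'g' }
  FIRST(P) = { 'f' }

Productions for D:
  D → g g g: FIRST = { 'g' }
  D → C: FIRST = { 'g' }
Productions for F:
  F → D: FIRST = { 'g' }
  F → P f f: FIRST = { 'f' }
  F → P: FIRST = { 'f' }
P, C have only one production, so no FIRST/FIRST conflict is possible there.

Conflict for D: D → g g g and D → C
  Overlap: { 'g' }
Conflict for F: F → P f f and F → P
  Overlap: { 'f' }

Answer: Yes. D → g g g / D → C on { 'g' }; F → P f f / F → P on { 'f' }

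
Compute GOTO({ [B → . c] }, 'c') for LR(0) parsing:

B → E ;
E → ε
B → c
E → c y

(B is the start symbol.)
{ [B → c .] }

GOTO(I, 'c') = CLOSURE({ [A → αX.β] : [A → α.Xβ] ∈ I, X = 'c' })

Items with dot before 'c', with the dot advanced:
  [B → . c] → [B → c .]
Closure adds nothing (no advanced item has the dot before a non-terminal).

GOTO = { [B → c .] }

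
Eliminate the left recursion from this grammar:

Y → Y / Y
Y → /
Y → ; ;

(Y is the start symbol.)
Y is directly left-recursive. The standard transformation for
  A → A α₁ | ... | A α_m | β₁ | ... | β_n
is
  A  → β₁ A' | ... | β_n A'
  A' → α₁ A' | ... | α_m A' | ε

Y → / becomes Y → / Y'
Y → ; ; becomes Y → ; ; Y'
Y → Y / Y becomes Y' → / Y Y'
Add Y' → ε

Resulting grammar:
Y → / Y'
Y → ; ; Y'
Y' → / Y Y'
Y' → ε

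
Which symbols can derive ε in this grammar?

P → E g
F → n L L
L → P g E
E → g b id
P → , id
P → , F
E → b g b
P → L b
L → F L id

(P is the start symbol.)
None

A non-terminal is nullable if it can derive ε (the empty string): either it has an ε-production, or it has a production whose right-hand side consists entirely of nullable non-terminals.

There are no ε-productions, so no non-terminal can derive ε.
No non-terminals are nullable.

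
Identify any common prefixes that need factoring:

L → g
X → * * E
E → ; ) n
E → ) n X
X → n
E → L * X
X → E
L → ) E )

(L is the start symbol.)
No, left-factoring is not needed

Left-factoring is needed when two productions for the same non-terminal
share a common prefix on the right-hand side.

Productions for L:
  L → g
  L → ) E )
Productions for X:
  X → * * E
  X → n
  X → E
Productions for E:
  E → ; ) n
  E → ) n X
  E → L * X

No common prefixes found.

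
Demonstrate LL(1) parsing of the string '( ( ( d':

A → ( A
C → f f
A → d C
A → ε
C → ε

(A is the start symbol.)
Stack is shown with the top on the left.

Stack  Input      Action
------------------------
A $    ( ( ( d $  output A → ( A
( A $  ( ( ( d $  match '('
A $    ( ( d $    output A → ( A
( A $  ( ( d $    match '('
A $    ( d $      output A → ( A
( A $  ( d $      match '('
A $    d $        output A → d C
d C $  d $        match 'd'
C $    $          output C → ε
$      $          accept

The string is accepted.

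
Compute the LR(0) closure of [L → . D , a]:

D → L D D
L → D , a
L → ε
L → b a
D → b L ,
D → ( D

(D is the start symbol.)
{ [D → . ( D], [D → . L D D], [D → . b L ,], [L → . D , a], [L → . b a], [L → .] }

To compute CLOSURE, for each item [A → α.Bβ] where B is a non-terminal, add [B → .γ] for all productions B → γ; repeat for the newly added items until nothing changes.

Start with: [L → . D , a]
  [L → . D , a] has the dot before D: add [D → . L D D], [D → . b L ,], [D → . ( D]
  [D → . L D D] has the dot before L: add [L → .], [L → . b a]
No further items can be added.

CLOSURE = { [D → . ( D], [D → . L D D], [D → . b L ,], [L → . D , a], [L → . b a], [L → .] }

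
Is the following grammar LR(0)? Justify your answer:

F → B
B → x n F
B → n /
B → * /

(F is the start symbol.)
Yes, the grammar is LR(0)

Augment with F' → F and build the canonical LR(0) collection (I0 = CLOSURE({[F' → . F]}), then GOTO on every symbol after a dot until no new states appear). It has 10 states:
  I0: { [B → . * /], [B → . n /], [B → . x n F], [F → . B], [F' → . F] }  — shift
  I1: { [B → * . /] }  — shift
  I2: { [F → B .] }  — reduce
  I3: { [F' → F .] }  — accept
  I4: { [B → n . /] }  — shift
  I5: { [B → x . n F] }  — shift
  I6: { [B → . * /], [B → . n /], [B → . x n F], [B → x n . F], [F → . B] }  — shift
  I7: { [B → x n F .] }  — reduce
  I8: { [B → n / .] }  — reduce
  I9: { [B → * / .] }  — reduce

Every state is either a pure shift/goto state or contains exactly one complete item and nothing to shift — no conflicts. The grammar is LR(0).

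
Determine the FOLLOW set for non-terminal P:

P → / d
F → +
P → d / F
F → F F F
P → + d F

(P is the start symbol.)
{ $ }

To compute FOLLOW(P), find every occurrence of P on a right-hand side N → α P β: add FIRST(β) \ {ε}, and if β is empty or nullable also add FOLLOW(N). Iterate to a fixed point.

P is the start symbol, so $ ∈ FOLLOW(P).
P does not occur on any right-hand side.

Taking the union: FOLLOW(P) = { $ }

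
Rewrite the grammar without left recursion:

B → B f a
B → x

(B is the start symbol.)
B is directly left-recursive. The standard transformation for
  A → A α₁ | ... | A α_m | β₁ | ... | β_n
is
  A  → β₁ A' | ... | β_n A'
  A' → α₁ A' | ... | α_m A' | ε

B → x becomes B → x B'
B → B f a becomes B' → f a B'
Add B' → ε

Resulting grammar:
B → x B'
B' → f a B'
B' → ε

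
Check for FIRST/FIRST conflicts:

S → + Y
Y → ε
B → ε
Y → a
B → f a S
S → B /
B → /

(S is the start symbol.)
FIRST sets of the non-terminals at (or reachable through a nullable prefix from) the front of some alternative:
  FIRST(B) = { '/', 'f', ε }

Productions for S:
  S → + Y: FIRST = { '+' }
  S → B /: FIRST = { '/', 'f' }
Productions for Y:
  Y → ε: FIRST = { ε }
  Y → a: FIRST = { 'a' }
Productions for B:
  B → ε: FIRST = { ε }
  B → f a S: FIRST = { 'f' }
  B → /: FIRST = { '/' }

All alternatives of each non-terminal have pairwise disjoint FIRST sets.

Answer: No FIRST/FIRST conflicts.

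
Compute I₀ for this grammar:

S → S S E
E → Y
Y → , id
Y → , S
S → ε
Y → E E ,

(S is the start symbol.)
{ [S → . S S E], [S → .], [S' → . S] }

First, augment the grammar with S' → S
I₀ = CLOSURE({ [S' → . S] }):
  [S' → . S] has the dot before S: add [S → . S S E], [S → .]
No further items can be added.

I₀ = { [S → . S S E], [S → .], [S' → . S] }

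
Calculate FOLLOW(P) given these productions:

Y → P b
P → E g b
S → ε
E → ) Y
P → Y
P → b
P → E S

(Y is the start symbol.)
{ 'b' }

In Y → P b: P is followed by b, add FIRST(b) \ {ε} = { 'b' }

Taking the union: FOLLOW(P) = { 'b' }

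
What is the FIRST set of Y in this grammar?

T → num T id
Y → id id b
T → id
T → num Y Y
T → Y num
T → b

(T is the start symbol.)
{ 'id' }

To compute FIRST(Y), examine every production with Y on the left-hand side, reading each right-hand side left to right until a non-nullable symbol is reached.

From Y → id id b:
  - id is a terminal: add 'id' and stop

Collecting: FIRST(Y) = { 'id' }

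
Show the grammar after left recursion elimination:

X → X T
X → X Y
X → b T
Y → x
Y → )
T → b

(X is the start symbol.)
X is directly left-recursive. The standard transformation for
  A → A α₁ | ... | A α_m | β₁ | ... | β_n
is
  A  → β₁ A' | ... | β_n A'
  A' → α₁ A' | ... | α_m A' | ε

X → b T becomes X → b T X'
X → X T becomes X' → T X'
X → X Y becomes X' → Y X'
Add X' → ε

Productions for other non-terminals are unchanged:
  Y → x
  Y → )
  T → b

Resulting grammar:
X → b T X'
X' → T X'
X' → Y X'
X' → ε
Y → x
Y → )
T → b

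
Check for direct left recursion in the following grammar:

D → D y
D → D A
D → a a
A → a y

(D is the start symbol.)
Yes, D is left-recursive

Direct left recursion occurs when N → N α for some non-terminal N (the right-hand side begins with the left-hand side itself).

D → D y: LEFT RECURSIVE (starts with D)
D → D A: LEFT RECURSIVE (starts with D)
D → a a: starts with a
A → a y: starts with a

The grammar has direct left recursion on: D.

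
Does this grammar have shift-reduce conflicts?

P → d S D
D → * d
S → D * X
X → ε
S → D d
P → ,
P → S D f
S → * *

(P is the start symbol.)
No shift-reduce conflicts

A shift-reduce conflict occurs when an LR(0) state has both:
  - a complete (reduce) item [A → α .] (dot at the end), and
  - a shift item [B → β . c γ] (dot before a terminal).

Augment with P' → P and build the canonical LR(0) collection (I0 = CLOSURE({[P' → . P]}), then GOTO on every symbol after a dot until no new states appear). It has 17 states:
  I0: { [D → . * d], [P → . ,], [P → . S D f], [P → . d S D], [P' → . P], [S → . * *], [S → . D * X], [S → . D d] }  — shift
  I1: { [D → * . d], [S → * . *] }  — shift
  I2: { [P → , .] }  — reduce
  I3: { [S → D . * X], [S → D . d] }  — shift
  I4: { [P' → P .] }  — accept
  I5: { [D → . * d], [P → S . D f] }  — shift
  I6: { [D → . * d], [P → d . S D], [S → . * *], [S → . D * X], [S → . D d] }  — shift
  I7: { [D → . * d], [P → d S . D] }  — shift
  I8: { [D → * . d] }  — shift
  I9: { [P → d S D .] }  — reduce
  I10: { [D → * d .] }  — reduce
  I11: { [P → S D . f] }  — shift
  I12: { [P → S D f .] }  — reduce
  I13: { [S → D * . X], [X → .] }  — reduce
  I14: { [S → D d .] }  — reduce
  I15: { [S → D * X .] }  — reduce
  I16: { [S → * * .] }  — reduce

No state contains both a complete item and a shift item.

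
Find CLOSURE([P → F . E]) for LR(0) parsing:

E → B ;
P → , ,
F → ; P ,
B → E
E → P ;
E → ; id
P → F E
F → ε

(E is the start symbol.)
To compute CLOSURE, for each item [A → α.Bβ] where B is a non-terminal, add [B → .γ] for all productions B → γ; repeat for the newly added items until nothing changes.

Start with: [P → F . E]
  [P → F . E] has the dot before E: add [E → . B ;], [E → . P ;], [E → . ; id]
  [E → . B ;] has the dot before B: add [B → . E]
  [E → . P ;] has the dot before P: add [P → . , ,], [P → . F E]
  [P → . F E] has the dot before F: add [F → . ; P ,], [F → .]
No further items can be added.

CLOSURE = { [B → . E], [E → . ; id], [E → . B ;], [E → . P ;], [F → . ; P ,], [F → .], [P → . , ,], [P → . F E], [P → F . E] }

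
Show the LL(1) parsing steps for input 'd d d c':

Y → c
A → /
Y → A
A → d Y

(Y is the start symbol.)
LL(1) parsing maintains a stack (initially the start symbol over $) and the input. At each step: if the stack top is a terminal, match it against the current input token; if it is a non-terminal N, replace it with the RHS of M[N, lookahead] (the unique production whose predict set contains the lookahead).

Stack is shown with the top on the left.

Stack  Input      Action
------------------------
Y $    d d d c $  output Y → A
A $    d d d c $  output A → d Y
d Y $  d d d c $  match 'd'
Y $    d d c $    output Y → A
A $    d d c $    output A → d Y
d Y $  d d c $    match 'd'
Y $    d c $      output Y → A
A $    d c $      output A → d Y
d Y $  d c $      match 'd'
Y $    c $        output Y → c
c $    c $        match 'c'
$      $          accept

The string is accepted.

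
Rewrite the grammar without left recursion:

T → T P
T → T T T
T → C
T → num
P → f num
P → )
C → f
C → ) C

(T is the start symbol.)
T is directly left-recursive. The standard transformation for
  A → A α₁ | ... | A α_m | β₁ | ... | β_n
is
  A  → β₁ A' | ... | β_n A'
  A' → α₁ A' | ... | α_m A' | ε

T → C becomes T → C T'
T → num becomes T → num T'
T → T P becomes T' → P T'
T → T T T becomes T' → T T T'
Add T' → ε

Productions for other non-terminals are unchanged:
  P → f num
  P → )
  C → f
  C → ) C

Resulting grammar:
T → C T'
T → num T'
T' → P T'
T' → T T T'
T' → ε
P → f num
P → )
C → f
C → ) C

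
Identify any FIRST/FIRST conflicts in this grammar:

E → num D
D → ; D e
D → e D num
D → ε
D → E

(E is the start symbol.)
No FIRST/FIRST conflicts.

A FIRST/FIRST conflict occurs when two productions N → α and N → β for the same non-terminal have FIRST(α) ∩ FIRST(β) ≠ ∅ (with ε ∈ FIRST of a nullable right-hand side, so two nullable alternatives also conflict).

FIRST sets of the non-terminals at (or reachable through a nullable prefix from) the front of some alternative:
  FIRST(E) = { 'num' }

Productions for D:
  D → ; D e: FIRST = { ';' }
  D → e D num: FIRST = { 'e' }
  D → ε: FIRST = { ε }
  D → E: FIRST = { 'num' }
E has only one production, so no FIRST/FIRST conflict is possible there.

All alternatives of each non-terminal have pairwise disjoint FIRST sets.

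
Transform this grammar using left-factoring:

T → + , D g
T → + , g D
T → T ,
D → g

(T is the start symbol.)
T → + , T'
T' → D g
T' → g D
T → T ,
D → g

Left-factoring transforms A → αβ₁ | αβ₂ into A → αA' and A' → β₁ | β₂
(α is the longest common prefix among the alternatives). Repeat until
no nonterminal has two alternatives with a common prefix.

Round 1: T has alternatives sharing prefix '+ ,'. Introduce T': T → + , T'
  Add: T' → D g
  Add: T' → g D

No remaining common prefixes — done.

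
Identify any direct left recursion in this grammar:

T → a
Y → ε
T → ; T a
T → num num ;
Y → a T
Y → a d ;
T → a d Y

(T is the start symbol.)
No direct left recursion

Direct left recursion occurs when N → N α for some non-terminal N (the right-hand side begins with the left-hand side itself).

T → a: starts with a
Y → ε: starts with ε
T → ; T a: starts with ';'
T → num num ;: starts with num
Y → a T: starts with a
Y → a d ;: starts with a
T → a d Y: starts with a

No direct left recursion found.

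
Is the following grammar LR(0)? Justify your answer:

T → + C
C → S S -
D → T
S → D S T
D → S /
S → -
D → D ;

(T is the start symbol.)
Yes, the grammar is LR(0)

Augment with T' → T and build the canonical LR(0) collection (I0 = CLOSURE({[T' → . T]}), then GOTO on every symbol after a dot until no new states appear). It has 14 states:
  I0: { [T → . + C], [T' → . T] }  — shift
  I1: { [C → . S S -], [D → . D ;], [D → . S /], [D → . T], [S → . -], [S → . D S T], [T → + . C], [T → . + C] }  — shift
  I2: { [T' → T .] }  — accept
  I3: { [S → - .] }  — reduce
  I4: { [T → + C .] }  — reduce
  I5: { [D → . D ;], [D → . S /], [D → . T], [D → D . ;], [S → . -], [S → . D S T], [S → D . S T], [T → . + C] }  — shift
  I6: { [C → S . S -], [D → . D ;], [D → . S /], [D → . T], [D → S . /], [S → . -], [S → . D S T], [T → . + C] }  — shift
  I7: { [D → T .] }  — reduce
  I8: { [D → S / .] }  — reduce
  I9: { [C → S S . -], [D → S . /] }  — shift
  I10: { [C → S S - .] }  — reduce
  I11: { [D → D ; .] }  — reduce
  I12: { [D → S . /], [S → D S . T], [T → . + C] }  — shift
  I13: { [S → D S T .] }  — reduce

Every state is either a pure shift/goto state or contains exactly one complete item and nothing to shift — no conflicts. The grammar is LR(0).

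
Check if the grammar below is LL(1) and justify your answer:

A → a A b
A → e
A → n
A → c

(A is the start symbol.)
Yes, the grammar is LL(1).

A grammar is LL(1) if for each non-terminal N with multiple productions, the predict sets of those productions are pairwise disjoint, where PREDICT(N → α) = (FIRST(α) \ {ε}) ∪ (FOLLOW(N) if α ⇒* ε).

For A:
  PREDICT(A → a A b) = { 'a' }
  PREDICT(A → e) = { 'e' }
  PREDICT(A → n) = { 'n' }
  PREDICT(A → c) = { 'c' }

All predict sets are disjoint. The grammar IS LL(1).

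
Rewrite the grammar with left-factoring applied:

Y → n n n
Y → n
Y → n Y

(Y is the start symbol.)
Left-factoring transforms A → αβ₁ | αβ₂ into A → αA' and A' → β₁ | β₂
(α is the longest common prefix among the alternatives). Repeat until
no nonterminal has two alternatives with a common prefix.

Round 1: Y has alternatives sharing prefix 'n'. Introduce Y': Y → n Y'
  Add: Y' → n n
  Add: Y' → ε
  Add: Y' → Y

No remaining common prefixes — done.

Resulting grammar:
Y → n Y'
Y' → n n
Y' → ε
Y' → Y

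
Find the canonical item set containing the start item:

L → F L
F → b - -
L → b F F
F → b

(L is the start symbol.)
First, augment the grammar with L' → L
I₀ = CLOSURE({ [L' → . L] }):
  [L' → . L] has the dot before L: add [L → . F L], [L → . b F F]
  [L → . F L] has the dot before F: add [F → . b - -], [F → . b]
No further items can be added.

I₀ = { [F → . b - -], [F → . b], [L → . F L], [L → . b F F], [L' → . L] }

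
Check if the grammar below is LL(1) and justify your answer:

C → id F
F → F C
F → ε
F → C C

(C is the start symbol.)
No. Predict set conflict for F: { 'id' }

A grammar is LL(1) if for each non-terminal N with multiple productions, the predict sets of those productions are pairwise disjoint, where PREDICT(N → α) = (FIRST(α) \ {ε}) ∪ (FOLLOW(N) if α ⇒* ε).

Relevant sets:
  FIRST(F) = { 'id', ε }
  FIRST(C) = { 'id' }
  FOLLOW(F) = { $, 'id' }

For F:
  PREDICT(F → F C) = { 'id' }
  PREDICT(F → ε) = { $, 'id' }
  PREDICT(F → C C) = { 'id' }
C has a single production, so nothing to check there.

Conflict found: Predict set conflict for F: { 'id' }
The grammar is NOT LL(1).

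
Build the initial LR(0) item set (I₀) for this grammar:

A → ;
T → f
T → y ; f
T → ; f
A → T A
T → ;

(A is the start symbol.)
{ [A → . ;], [A → . T A], [A' → . A], [T → . ; f], [T → . ;], [T → . f], [T → . y ; f] }

First, augment the grammar with A' → A
I₀ = CLOSURE({ [A' → . A] }):
  [A' → . A] has the dot before A: add [A → . ;], [A → . T A]
  [A → . T A] has the dot before T: add [T → . f], [T → . y ; f], [T → . ; f], [T → . ;]
No further items can be added.

I₀ = { [A → . ;], [A → . T A], [A' → . A], [T → . ; f], [T → . ;], [T → . f], [T → . y ; f] }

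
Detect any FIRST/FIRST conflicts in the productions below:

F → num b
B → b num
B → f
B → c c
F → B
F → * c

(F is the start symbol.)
FIRST sets of the non-terminals at (or reachable through a nullable prefix from) the front of some alternative:
  FIRST(B) = { 'b', 'c', 'f' }

Productions for F:
  F → num b: FIRST = { 'num' }
  F → B: FIRST = { 'b', 'c', 'f' }
  F → * c: FIRST = { '*' }
Productions for B:
  B → b num: FIRST = { 'b' }
  B → f: FIRST = { 'f' }
  B → c c: FIRST = { 'c' }

All alternatives of each non-terminal have pairwise disjoint FIRST sets.

Answer: No FIRST/FIRST conflicts.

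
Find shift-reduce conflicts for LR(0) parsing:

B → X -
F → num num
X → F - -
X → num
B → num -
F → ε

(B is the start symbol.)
Yes — I0: [F → .] vs [B → . num -]; I4: [X → num .] vs [B → num . -]

A shift-reduce conflict occurs when an LR(0) state has both:
  - a complete (reduce) item [A → α .] (dot at the end), and
  - a shift item [B → β . c γ] (dot before a terminal).

Augment with B' → B and build the canonical LR(0) collection (I0 = CLOSURE({[B' → . B]}), then GOTO on every symbol after a dot until no new states appear). It has 10 states:
  I0: { [B → . X -], [B → . num -], [B' → . B], [F → . num num], [F → .], [X → . F - -], [X → . num] }  — shift, reduce
  I1: { [B' → B .] }  — accept
  I2: { [X → F . - -] }  — shift
  I3: { [B → X . -] }  — shift
  I4: { [B → num . -], [F → num . num], [X → num .] }  — shift, reduce
  I5: { [B → num - .] }  — reduce
  I6: { [F → num num .] }  — reduce
  I7: { [B → X - .] }  — reduce
  I8: { [X → F - . -] }  — shift
  I9: { [X → F - - .] }  — reduce

I0 contains reduce item [F → .] and shift items [B → . num -], [F → . num num], [X → . num] — shift-reduce conflict.
I4 contains reduce item [X → num .] and shift items [B → num . -], [F → num . num] — shift-reduce conflict.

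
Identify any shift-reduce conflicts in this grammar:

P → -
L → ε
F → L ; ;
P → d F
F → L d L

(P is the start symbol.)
No shift-reduce conflicts

A shift-reduce conflict occurs when an LR(0) state has both:
  - a complete (reduce) item [A → α .] (dot at the end), and
  - a shift item [B → β . c γ] (dot before a terminal).

Augment with P' → P and build the canonical LR(0) collection (I0 = CLOSURE({[P' → . P]}), then GOTO on every symbol after a dot until no new states appear). It has 10 states:
  I0: { [P → . -], [P → . d F], [P' → . P] }  — shift
  I1: { [P → - .] }  — reduce
  I2: { [P' → P .] }  — accept
  I3: { [F → . L ; ;], [F → . L d L], [L → .], [P → d . F] }  — reduce
  I4: { [P → d F .] }  — reduce
  I5: { [F → L . ; ;], [F → L . d L] }  — shift
  I6: { [F → L ; . ;] }  — shift
  I7: { [F → L d . L], [L → .] }  — reduce
  I8: { [F → L d L .] }  — reduce
  I9: { [F → L ; ; .] }  — reduce

No state contains both a complete item and a shift item.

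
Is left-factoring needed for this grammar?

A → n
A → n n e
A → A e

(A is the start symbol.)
Yes, A has productions with common prefix 'n'

Left-factoring is needed when two productions for the same non-terminal
share a common prefix on the right-hand side.

Productions for A:
  A → n
  A → n n e
  A → A e

Found common prefix 'n' in productions for A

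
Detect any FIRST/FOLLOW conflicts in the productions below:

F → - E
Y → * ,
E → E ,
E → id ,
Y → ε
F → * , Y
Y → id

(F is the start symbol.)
Nullable non-terminals: Y.

Y: nullable alternative(s) Y → ε; FOLLOW(Y) = { $ }
  Y → * ,: FIRST \ {ε} = { '*' } — disjoint from FOLLOW(Y)
  Y → ε: FIRST \ {ε} = { } — this is the only nullable alternative, skip
  Y → id: FIRST \ {ε} = { 'id' } — disjoint from FOLLOW(Y)

E, F have no nullable alternative, so no FIRST/FOLLOW check is needed there.

No FIRST/FOLLOW conflicts found.

Answer: No FIRST/FOLLOW conflicts.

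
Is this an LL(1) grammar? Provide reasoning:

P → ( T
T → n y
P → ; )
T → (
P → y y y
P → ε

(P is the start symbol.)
Relevant sets:
  FOLLOW(P) = { $ }

For P:
  PREDICT(P → '(' T) = { '(' }
  PREDICT(P → ';' ')') = { ';' }
  PREDICT(P → y y y) = { 'y' }
  PREDICT(P → ε) = { $ }
For T:
  PREDICT(T → n y) = { 'n' }
  PREDICT(T → '(') = { '(' }

All predict sets are disjoint. The grammar IS LL(1).

Answer: Yes, the grammar is LL(1).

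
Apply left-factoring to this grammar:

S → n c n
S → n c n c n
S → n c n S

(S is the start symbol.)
Left-factoring transforms A → αβ₁ | αβ₂ into A → αA' and A' → β₁ | β₂
(α is the longest common prefix among the alternatives). Repeat until
no nonterminal has two alternatives with a common prefix.

Round 1: S has alternatives sharing prefix 'n c n'. Introduce S': S → n c n S'
  Add: S' → ε
  Add: S' → c n
  Add: S' → S

No remaining common prefixes — done.

Resulting grammar:
S → n c n S'
S' → ε
S' → c n
S' → S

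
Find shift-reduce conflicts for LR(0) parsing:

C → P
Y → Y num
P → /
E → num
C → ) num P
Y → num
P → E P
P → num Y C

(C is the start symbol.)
Augment with C' → C and build the canonical LR(0) collection (I0 = CLOSURE({[C' → . C]}), then GOTO on every symbol after a dot until no new states appear). It has 14 states:
  I0: { [C → . ) num P], [C → . P], [C' → . C], [E → . num], [P → . /], [P → . E P], [P → . num Y C] }  — shift
  I1: { [C → ) . num P] }  — shift
  I2: { [P → / .] }  — reduce
  I3: { [C' → C .] }  — accept
  I4: { [E → . num], [P → . /], [P → . E P], [P → . num Y C], [P → E . P] }  — shift
  I5: { [C → P .] }  — reduce
  I6: { [E → num .], [P → num . Y C], [Y → . Y num], [Y → . num] }  — shift, reduce
  I7: { [C → . ) num P], [C → . P], [E → . num], [P → . /], [P → . E P], [P → . num Y C], [P → num Y . C], [Y → Y . num] }  — shift
  I8: { [Y → num .] }  — reduce
  I9: { [P → num Y C .] }  — reduce
  I10: { [E → num .], [P → num . Y C], [Y → . Y num], [Y → . num], [Y → Y num .] }  — shift, 2 reduces
  I11: { [P → E P .] }  — reduce
  I12: { [C → ) num . P], [E → . num], [P → . /], [P → . E P], [P → . num Y C] }  — shift
  I13: { [C → ) num P .] }  — reduce

I6 contains reduce item [E → num .] and shift item [Y → . num] — shift-reduce conflict.
I10 contains reduce items [E → num .], [Y → Y num .] and shift item [Y → . num] — shift-reduce conflict.

Answer: Yes — I6: [E → num .] vs [Y → . num]; I10: [E → num .] vs [Y → . num]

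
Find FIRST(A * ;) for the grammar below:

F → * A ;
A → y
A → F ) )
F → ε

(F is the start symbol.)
FIRST sets of the non-terminals involved (from the grammar, by fixed-point iteration):
  FIRST(A) = { ')', '*', 'y' }

To compute FIRST(A * ;), process the symbols left to right:
Symbol A is a non-terminal. Add FIRST(A) \ {ε} = { ')', '*', 'y' }
A is not nullable (ε ∉ FIRST(A)), so stop here.
FIRST(A * ;) = { ')', '*', 'y' }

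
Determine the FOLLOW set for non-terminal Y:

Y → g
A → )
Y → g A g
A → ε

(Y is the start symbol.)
Y is the start symbol, so $ ∈ FOLLOW(Y).
Y does not occur on any right-hand side.

Taking the union: FOLLOW(Y) = { $ }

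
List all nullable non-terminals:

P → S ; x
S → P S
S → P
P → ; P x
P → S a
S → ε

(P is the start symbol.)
{ 'S' }

ε-productions: S → ε
So S is immediately nullable.
No further non-terminal can be added: every production for the remaining non-terminals contains a terminal or a non-nullable non-terminal.
Nullable = { 'S' }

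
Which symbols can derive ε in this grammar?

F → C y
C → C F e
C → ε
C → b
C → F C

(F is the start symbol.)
{ 'C' }

A non-terminal is nullable if it can derive ε (the empty string): either it has an ε-production, or it has a production whose right-hand side consists entirely of nullable non-terminals.

ε-productions: C → ε
So C is immediately nullable.
No further non-terminal can be added: every production for the remaining non-terminals contains a terminal or a non-nullable non-terminal.
Nullable = { 'C' }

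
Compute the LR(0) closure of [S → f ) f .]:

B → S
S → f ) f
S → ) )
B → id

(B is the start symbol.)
{ [S → f ) f .] }

To compute CLOSURE, for each item [A → α.Bβ] where B is a non-terminal, add [B → .γ] for all productions B → γ; repeat for the newly added items until nothing changes.

Start with: [S → f ) f .]
The dot is at the end, so nothing is added.

CLOSURE = { [S → f ) f .] }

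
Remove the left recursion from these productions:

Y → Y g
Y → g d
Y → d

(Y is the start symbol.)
Y → g d Y'
Y → d Y'
Y' → g Y'
Y' → ε

Y is directly left-recursive. The standard transformation for
  A → A α₁ | ... | A α_m | β₁ | ... | β_n
is
  A  → β₁ A' | ... | β_n A'
  A' → α₁ A' | ... | α_m A' | ε

Y → g d becomes Y → g d Y'
Y → d becomes Y → d Y'
Y → Y g becomes Y' → g Y'
Add Y' → ε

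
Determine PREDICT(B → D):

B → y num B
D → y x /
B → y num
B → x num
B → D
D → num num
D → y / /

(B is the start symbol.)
{ 'num', 'y' }

PREDICT(B → D) = (FIRST(RHS) \ {ε}) ∪ (FOLLOW(B) if ε ∈ FIRST(RHS), i.e. RHS ⇒* ε)
FIRST(D) = { 'num', 'y' }
FIRST(D) = { 'num', 'y' }
ε ∉ FIRST(D), so FOLLOW(B) is not added.
PREDICT(B → D) = { 'num', 'y' }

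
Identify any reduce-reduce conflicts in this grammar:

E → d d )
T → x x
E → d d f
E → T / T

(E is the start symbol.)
No reduce-reduce conflicts

A reduce-reduce conflict occurs when an LR(0) state has two complete items [A → α .] and [B → β .] — both call for a reduction, and with no lookahead the parser cannot choose between them.

Augment with E' → E and build the canonical LR(0) collection (I0 = CLOSURE({[E' → . E]}), then GOTO on every symbol after a dot until no new states appear). It has 11 states:
  I0: { [E → . T / T], [E → . d d )], [E → . d d f], [E' → . E], [T → . x x] }  — shift
  I1: { [E' → E .] }  — accept
  I2: { [E → T . / T] }  — shift
  I3: { [E → d . d )], [E → d . d f] }  — shift
  I4: { [T → x . x] }  — shift
  I5: { [T → x x .] }  — reduce
  I6: { [E → d d . )], [E → d d . f] }  — shift
  I7: { [E → d d ) .] }  — reduce
  I8: { [E → d d f .] }  — reduce
  I9: { [E → T / . T], [T → . x x] }  — shift
  I10: { [E → T / T .] }  — reduce

No state contains more than one complete item.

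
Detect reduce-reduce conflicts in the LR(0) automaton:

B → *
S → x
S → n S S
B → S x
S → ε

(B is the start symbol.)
No reduce-reduce conflicts

A reduce-reduce conflict occurs when an LR(0) state has two complete items [A → α .] and [B → β .] — both call for a reduction, and with no lookahead the parser cannot choose between them.

Augment with B' → B and build the canonical LR(0) collection (I0 = CLOSURE({[B' → . B]}), then GOTO on every symbol after a dot until no new states appear). It has 9 states:
  I0: { [B → . *], [B → . S x], [B' → . B], [S → . n S S], [S → . x], [S → .] }  — shift, reduce
  I1: { [B → * .] }  — reduce
  I2: { [B' → B .] }  — accept
  I3: { [B → S . x] }  — shift
  I4: { [S → . n S S], [S → . x], [S → .], [S → n . S S] }  — shift, reduce
  I5: { [S → x .] }  — reduce
  I6: { [S → . n S S], [S → . x], [S → .], [S → n S . S] }  — shift, reduce
  I7: { [S → n S S .] }  — reduce
  I8: { [B → S x .] }  — reduce

No state contains more than one complete item.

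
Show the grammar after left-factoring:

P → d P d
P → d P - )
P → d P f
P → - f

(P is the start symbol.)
Left-factoring transforms A → αβ₁ | αβ₂ into A → αA' and A' → β₁ | β₂
(α is the longest common prefix among the alternatives). Repeat until
no nonterminal has two alternatives with a common prefix.

Round 1: P has alternatives sharing prefix 'd P'. Introduce P': P → d P P'
  Add: P' → d
  Add: P' → - )
  Add: P' → f

No remaining common prefixes — done.

Resulting grammar:
P → d P P'
P' → d
P' → - )
P' → f
P → - f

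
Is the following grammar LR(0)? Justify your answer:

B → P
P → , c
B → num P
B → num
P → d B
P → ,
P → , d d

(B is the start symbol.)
A grammar is LR(0) if no state in the canonical LR(0) collection has:
  - both a shift item (dot before a terminal) and a complete item (shift-reduce conflict), or
  - two or more complete items (reduce-reduce conflict; the accept item [B' → B .] counts as a complete item here).

Augment with B' → B and build the canonical LR(0) collection (I0 = CLOSURE({[B' → . B]}), then GOTO on every symbol after a dot until no new states appear). It has 11 states:
  I0: { [B → . P], [B → . num P], [B → . num], [B' → . B], [P → . , c], [P → . , d d], [P → . ,], [P → . d B] }  — shift
  I1: { [P → , . c], [P → , . d d], [P → , .] }  — shift, reduce
  I2: { [B' → B .] }  — accept
  I3: { [B → P .] }  — reduce
  I4: { [B → . P], [B → . num P], [B → . num], [P → . , c], [P → . , d d], [P → . ,], [P → . d B], [P → d . B] }  — shift
  I5: { [B → num . P], [B → num .], [P → . , c], [P → . , d d], [P → . ,], [P → . d B] }  — shift, reduce
  I6: { [B → num P .] }  — reduce
  I7: { [P → d B .] }  — reduce
  I8: { [P → , c .] }  — reduce
  I9: { [P → , d . d] }  — shift
  I10: { [P → , d d .] }  — reduce

Conflict in state I1:
  Shift-reduce conflict between [P → , .] and [P → , . c]
So the grammar is NOT LR(0).

Answer: No. Shift-reduce conflict between [P → , .] and [P → , . c]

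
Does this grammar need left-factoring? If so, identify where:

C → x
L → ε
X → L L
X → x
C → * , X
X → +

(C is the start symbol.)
No, left-factoring is not needed

Left-factoring is needed when two productions for the same non-terminal
share a common prefix on the right-hand side.

Productions for C:
  C → x
  C → * , X
Productions for X:
  X → L L
  X → x
  X → +

No common prefixes found.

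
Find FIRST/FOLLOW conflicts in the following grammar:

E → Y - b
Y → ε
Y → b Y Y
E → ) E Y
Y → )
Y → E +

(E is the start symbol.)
Nullable non-terminals: Y.
FIRST sets used below: FIRST(E) = { ')', '-', 'b' }

Y: nullable alternative(s) Y → ε; FOLLOW(Y) = { $, ')', '+', '-', 'b' }
  Y → ε: FIRST \ {ε} = { } — this is the only nullable alternative, skip
  Y → b Y Y: FIRST \ {ε} = { 'b' } — overlaps FOLLOW(Y) on { 'b' }: CONFLICT
  Y → ): FIRST \ {ε} = { ')' } — overlaps FOLLOW(Y) on { ')' }: CONFLICT
  Y → E +: FIRST \ {ε} = { ')', '-', 'b' } — overlaps FOLLOW(Y) on { ')', '-', 'b' }: CONFLICT

E has no nullable alternative, so no FIRST/FOLLOW check is needed there.

So the grammar has 3 FIRST/FOLLOW conflicts (marked CONFLICT above).

Answer: Yes. Y → b Y Y with FOLLOW(Y) on { 'b' }; Y → ')' with FOLLOW(Y) on { ')' }; Y → E '+' with FOLLOW(Y) on { ')', '-', 'b' }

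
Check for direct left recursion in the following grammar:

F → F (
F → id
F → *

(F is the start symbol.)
Yes, F is left-recursive

Direct left recursion occurs when N → N α for some non-terminal N (the right-hand side begins with the left-hand side itself).

F → F (: LEFT RECURSIVE (starts with F)
F → id: starts with id
F → *: starts with '*'

The grammar has direct left recursion on: F.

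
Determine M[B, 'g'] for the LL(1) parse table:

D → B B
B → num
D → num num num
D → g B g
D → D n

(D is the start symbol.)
To find M[B, 'g'], we find productions for B where 'g' is in the predict set (PREDICT(N → α) = (FIRST(α) \ {ε}) ∪ (FOLLOW(N) if α ⇒* ε)).

B → num: PREDICT = { 'num' }

M[B, 'g'] is empty (no production applies)

Answer: Empty (error entry)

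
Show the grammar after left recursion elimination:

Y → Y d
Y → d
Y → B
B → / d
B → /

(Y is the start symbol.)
Y is directly left-recursive. The standard transformation for
  A → A α₁ | ... | A α_m | β₁ | ... | β_n
is
  A  → β₁ A' | ... | β_n A'
  A' → α₁ A' | ... | α_m A' | ε

Y → d becomes Y → d Y'
Y → B becomes Y → B Y'
Y → Y d becomes Y' → d Y'
Add Y' → ε

Productions for other non-terminals are unchanged:
  B → / d
  B → /

Resulting grammar:
Y → d Y'
Y → B Y'
Y' → d Y'
Y' → ε
B → / d
B → /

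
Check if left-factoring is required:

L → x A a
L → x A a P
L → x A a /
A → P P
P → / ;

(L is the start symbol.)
Left-factoring is needed when two productions for the same non-terminal
share a common prefix on the right-hand side.

Productions for L:
  L → x A a
  L → x A a P
  L → x A a /

Found common prefix 'x A a' in productions for L

Answer: Yes, L has productions with common prefix 'x A a'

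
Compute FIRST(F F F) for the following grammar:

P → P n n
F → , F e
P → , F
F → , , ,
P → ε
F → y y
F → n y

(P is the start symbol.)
{ ',', 'n', 'y' }

FIRST sets of the non-terminals involved (from the grammar, by fixed-point iteration):
  FIRST(F) = { ',', 'n', 'y' }

To compute FIRST(F F F), process the symbols left to right:
Symbol F is a non-terminal. Add FIRST(F) \ {ε} = { ',', 'n', 'y' }
F is not nullable (ε ∉ FIRST(F)), so stop here.
FIRST(F F F) = { ',', 'n', 'y' }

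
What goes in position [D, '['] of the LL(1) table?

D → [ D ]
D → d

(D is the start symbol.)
D → [ D ]

To find M[D, '['], we find productions for D where '[' is in the predict set (PREDICT(N → α) = (FIRST(α) \ {ε}) ∪ (FOLLOW(N) if α ⇒* ε)).

D → [ D ]: PREDICT = { '[' }
  '[' is in predict set, so this production goes in M[D, '[']
D → d: PREDICT = { 'd' }

M[D, '['] = D → [ D ]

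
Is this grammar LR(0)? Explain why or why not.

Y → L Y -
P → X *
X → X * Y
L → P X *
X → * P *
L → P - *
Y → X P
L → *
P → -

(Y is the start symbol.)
No. Shift-reduce conflict between [L → * .] and [P → . -]

Augment with Y' → Y and build the canonical LR(0) collection (I0 = CLOSURE({[Y' → . Y]}), then GOTO on every symbol after a dot until no new states appear). It has 23 states:
  I0: { [L → . *], [L → . P - *], [L → . P X *], [P → . -], [P → . X *], [X → . * P *], [X → . X * Y], [Y → . L Y -], [Y → . X P], [Y' → . Y] }  — shift
  I1: { [L → * .], [P → . -], [P → . X *], [X → * . P *], [X → . * P *], [X → . X * Y] }  — shift, reduce
  I2: { [P → - .] }  — reduce
  I3: { [L → . *], [L → . P - *], [L → . P X *], [P → . -], [P → . X *], [X → . * P *], [X → . X * Y], [Y → . L Y -], [Y → . X P], [Y → L . Y -] }  — shift
  I4: { [L → P . - *], [L → P . X *], [X → . * P *], [X → . X * Y] }  — shift
  I5: { [P → . -], [P → . X *], [P → X . *], [X → . * P *], [X → . X * Y], [X → X . * Y], [Y → X . P] }  — shift
  I6: { [Y' → Y .] }  — accept
  I7: { [L → . *], [L → . P - *], [L → . P X *], [P → . -], [P → . X *], [P → X * .], [X → * . P *], [X → . * P *], [X → . X * Y], [X → X * . Y], [Y → . L Y -], [Y → . X P] }  — shift, reduce
  I8: { [Y → X P .] }  — reduce
  I9: { [P → X . *], [X → X . * Y] }  — shift
  I10: { [L → . *], [L → . P - *], [L → . P X *], [P → . -], [P → . X *], [P → X * .], [X → . * P *], [X → . X * Y], [X → X * . Y], [Y → . L Y -], [Y → . X P] }  — shift, reduce
  I11: { [X → X * Y .] }  — reduce
  I12: { [L → P . - *], [L → P . X *], [X → * P . *], [X → . * P *], [X → . X * Y] }  — shift
  I13: { [P → . -], [P → . X *], [X → * . P *], [X → * P * .], [X → . * P *], [X → . X * Y] }  — shift, reduce
  I14: { [L → P - . *] }  — shift
  I15: { [L → P X . *], [X → X . * Y] }  — shift
  I16: { [L → . *], [L → . P - *], [L → . P X *], [L → P X * .], [P → . -], [P → . X *], [X → . * P *], [X → . X * Y], [X → X * . Y], [Y → . L Y -], [Y → . X P] }  — shift, reduce
  I17: { [L → P - * .] }  — reduce
  I18: { [P → . -], [P → . X *], [X → * . P *], [X → . * P *], [X → . X * Y] }  — shift
  I19: { [X → * P . *] }  — shift
  I20: { [X → * P * .] }  — reduce
  I21: { [Y → L Y . -] }  — shift
  I22: { [Y → L Y - .] }  — reduce

Conflict in state I1:
  Shift-reduce conflict between [L → * .] and [P → . -]
So the grammar is NOT LR(0).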